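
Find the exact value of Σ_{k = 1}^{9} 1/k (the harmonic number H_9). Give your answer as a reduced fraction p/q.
H_9 = 7129/2520

Direct summation: H_9 = 1 + 1/2 + ... + 1/9. The least common denominator is lcm(1, ..., 9) = 2520; over this denominator the numerator is 2520 + 1260 + 840 + 630 + 504 + 420 + 360 + 315 + 280 = 7129, so H_9 = 7129/2520 (already in lowest terms) ≈ 2.82897. (The PNT-adjacent estimate ln(9) + γ ≈ 2.77444 matches within O(1/n).)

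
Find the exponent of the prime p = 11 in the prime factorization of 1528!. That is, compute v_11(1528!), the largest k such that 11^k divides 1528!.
v_11(1528!) = 151

Legendre's formula: v_p(n!) = Σ_{k ≥ 1} ⌊n / p^k⌋. For p = 11, n = 1528, the terms are:
  ⌊1528/11^1⌋ = ⌊1528/11⌋ = 138
  ⌊1528/11^2⌋ = ⌊1528/121⌋ = 12
  ⌊1528/11^3⌋ = ⌊1528/1331⌋ = 1
(the next term ⌊1528/11^4⌋ = 0, terminating the sum). Summing: v_11(1528!) = 138 + 12 + 1 = 151.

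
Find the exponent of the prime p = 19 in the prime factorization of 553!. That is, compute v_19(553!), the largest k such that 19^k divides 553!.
v_19(553!) = 30

Legendre's formula: v_p(n!) = Σ_{k ≥ 1} ⌊n / p^k⌋. For p = 19, n = 553, the terms are:
  ⌊553/19^1⌋ = ⌊553/19⌋ = 29
  ⌊553/19^2⌋ = ⌊553/361⌋ = 1
(the next term ⌊553/19^3⌋ = 0, terminating the sum). Summing: v_19(553!) = 29 + 1 = 30.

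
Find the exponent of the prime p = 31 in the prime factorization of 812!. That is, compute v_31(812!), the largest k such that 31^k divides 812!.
v_31(812!) = 26

Legendre's formula: v_p(n!) = Σ_{k ≥ 1} ⌊n / p^k⌋. For p = 31, n = 812, the terms are:
  ⌊812/31^1⌋ = ⌊812/31⌋ = 26
(the next term ⌊812/31^2⌋ = 0, terminating the sum). Summing: v_31(812!) = 26 = 26.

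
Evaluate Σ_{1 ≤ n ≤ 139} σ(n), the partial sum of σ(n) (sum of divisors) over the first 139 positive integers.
Σ_{n ≤ 139} σ(n) = 15871

Compute σ(n) for each 1 ≤ n ≤ 139: σ(1) = 1, σ(2) = 3, σ(3) = 4, σ(4) = 7, σ(5) = 6, σ(6) = 12, σ(7) = 8, σ(8) = 15, σ(9) = 13, σ(10) = 18, σ(11) = 12, σ(12) = 28, σ(13) = 14, σ(14) = 24, σ(15) = 24, σ(16) = 31, σ(17) = 18, σ(18) = 39, σ(19) = 20, σ(20) = 42, σ(21) = 32, σ(22) = 36, σ(23) = 24, σ(24) = 60, σ(25) = 31, σ(26) = 42, σ(27) = 40, σ(28) = 56, σ(29) = 30, σ(30) = 72, σ(31) = 32, σ(32) = 63, σ(33) = 48, σ(34) = 54, σ(35) = 48, σ(36) = 91, σ(37) = 38, σ(38) = 60, σ(39) = 56, σ(40) = 90, σ(41) = 42, σ(42) = 96, σ(43) = 44, σ(44) = 84, σ(45) = 78, σ(46) = 72, σ(47) = 48, σ(48) = 124, σ(49) = 57, σ(50) = 93, σ(51) = 72, σ(52) = 98, σ(53) = 54, σ(54) = 120, σ(55) = 72, σ(56) = 120, σ(57) = 80, σ(58) = 90, σ(59) = 60, σ(60) = 168, σ(61) = 62, σ(62) = 96, σ(63) = 104, σ(64) = 127, σ(65) = 84, σ(66) = 144, σ(67) = 68, σ(68) = 126, σ(69) = 96, σ(70) = 144, σ(71) = 72, σ(72) = 195, σ(73) = 74, σ(74) = 114, σ(75) = 124, σ(76) = 140, σ(77) = 96, σ(78) = 168, σ(79) = 80, σ(80) = 186, σ(81) = 121, σ(82) = 126, σ(83) = 84, σ(84) = 224, σ(85) = 108, σ(86) = 132, σ(87) = 120, σ(88) = 180, σ(89) = 90, σ(90) = 234, σ(91) = 112, σ(92) = 168, σ(93) = 128, σ(94) = 144, σ(95) = 120, σ(96) = 252, σ(97) = 98, σ(98) = 171, σ(99) = 156, σ(100) = 217, σ(101) = 102, σ(102) = 216, σ(103) = 104, σ(104) = 210, σ(105) = 192, σ(106) = 162, σ(107) = 108, σ(108) = 280, σ(109) = 110, σ(110) = 216, σ(111) = 152, σ(112) = 248, σ(113) = 114, σ(114) = 240, σ(115) = 144, σ(116) = 210, σ(117) = 182, σ(118) = 180, σ(119) = 144, σ(120) = 360, σ(121) = 133, σ(122) = 186, σ(123) = 168, σ(124) = 224, σ(125) = 156, σ(126) = 312, σ(127) = 128, σ(128) = 255, σ(129) = 176, σ(130) = 252, σ(131) = 132, σ(132) = 336, σ(133) = 160, σ(134) = 204, σ(135) = 240, σ(136) = 270, σ(137) = 138, σ(138) = 288, σ(139) = 140. Summing all 139 values: 15871. (Average order: Σ_{n ≤ x} σ(n) ~ (π²/12) x². For x = 139, (π²/12)·139² ≈ 15890.89.)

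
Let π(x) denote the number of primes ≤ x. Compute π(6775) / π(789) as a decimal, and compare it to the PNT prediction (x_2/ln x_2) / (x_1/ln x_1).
π(6775)/π(789) = 871/138 ≈ 6.3116;  PNT prediction ≈ 6.4937.

π(789) = 138 and π(6775) = 871, so π(6775)/π(789) ≈ 6.3116. The PNT-predicted ratio is (6775/ln(6775)) / (789/ln(789)) ≈ 6.4937. The two agree to within a few percent, as expected.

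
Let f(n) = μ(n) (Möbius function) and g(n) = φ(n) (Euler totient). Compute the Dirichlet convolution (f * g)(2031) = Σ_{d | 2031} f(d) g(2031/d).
(μ * φ)(2031) = 675

Divisors of 2031: [1, 3, 677, 2031]. For each d | 2031:
  d = 1: μ(1) · φ(2031/1) = 1 · 1352 = 1352
  d = 3: μ(3) · φ(2031/3) = -1 · 676 = -676
  d = 677: μ(677) · φ(2031/677) = -1 · 2 = -2
  d = 2031: μ(2031) · φ(2031/2031) = 1 · 1 = 1
Summing: (μ * φ)(2031) = 1352 + -676 + -2 + 1 = 675.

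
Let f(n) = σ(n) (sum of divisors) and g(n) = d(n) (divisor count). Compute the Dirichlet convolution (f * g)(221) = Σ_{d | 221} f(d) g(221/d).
(σ * d)(221) = 320

Divisors of 221: [1, 13, 17, 221]. For each d | 221:
  d = 1: σ(1) · d(221/1) = 1 · 4 = 4
  d = 13: σ(13) · d(221/13) = 14 · 2 = 28
  d = 17: σ(17) · d(221/17) = 18 · 2 = 36
  d = 221: σ(221) · d(221/221) = 252 · 1 = 252
Summing: (σ * d)(221) = 4 + 28 + 36 + 252 = 320.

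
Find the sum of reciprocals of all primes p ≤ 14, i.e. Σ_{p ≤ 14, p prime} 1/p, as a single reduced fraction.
Σ 1/p = 40361/30030

π(14) = 6, so the primes ≤ 14 are [2, 3, 5, 7, 11, 13]. Summing 1/p over these primes: 40361/30030 ≈ 1.3440. Mertens estimate ln ln(14) + 0.2615 ≈ 1.2319.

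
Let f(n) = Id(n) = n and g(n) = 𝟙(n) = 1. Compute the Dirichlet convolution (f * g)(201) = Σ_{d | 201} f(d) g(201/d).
(Id * 𝟙)(201) = 272

Divisors of 201: [1, 3, 67, 201]. For each d | 201:
  d = 1: Id(1) · 𝟙(201/1) = 1 · 1 = 1
  d = 3: Id(3) · 𝟙(201/3) = 3 · 1 = 3
  d = 67: Id(67) · 𝟙(201/67) = 67 · 1 = 67
  d = 201: Id(201) · 𝟙(201/201) = 201 · 1 = 201
Summing: (Id * 𝟙)(201) = 1 + 3 + 67 + 201 = 272.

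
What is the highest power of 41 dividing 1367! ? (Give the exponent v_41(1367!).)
v_41(1367!) = 33

Legendre's formula: v_p(n!) = Σ_{k ≥ 1} ⌊n / p^k⌋. For p = 41, n = 1367, the terms are:
  ⌊1367/41^1⌋ = ⌊1367/41⌋ = 33
(the next term ⌊1367/41^2⌋ = 0, terminating the sum). Summing: v_41(1367!) = 33 = 33.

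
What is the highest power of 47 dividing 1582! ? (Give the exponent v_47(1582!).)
v_47(1582!) = 33

Legendre's formula: v_p(n!) = Σ_{k ≥ 1} ⌊n / p^k⌋. For p = 47, n = 1582, the terms are:
  ⌊1582/47^1⌋ = ⌊1582/47⌋ = 33
(the next term ⌊1582/47^2⌋ = 0, terminating the sum). Summing: v_47(1582!) = 33 = 33.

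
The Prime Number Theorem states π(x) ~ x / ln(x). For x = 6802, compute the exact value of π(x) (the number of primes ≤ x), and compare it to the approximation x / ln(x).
π(6802) = 875;  x/ln(x) ≈ 770.77;  relative error ≈ 11.91%.

Directly count primes up to 6802: π(6802) = 875. The PNT approximation gives 6802/ln(6802) ≈ 6802/8.82497 ≈ 770.77. Relative error (π(x) − x/ln(x)) / π(x) ≈ 11.91%; the approximation is known to undercount slightly (Li(x) is a better estimate).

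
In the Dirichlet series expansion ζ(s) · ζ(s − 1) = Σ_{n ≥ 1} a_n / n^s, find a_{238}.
σ(238) = 432

In the product (Σ m^0/m^s)(Σ k / k^s) = Σ (Σ_{d | n} d) / n^s, the coefficient of 1/n^s is σ(n) = Σ_{d | n} d. For n = 238, divisors are [1, 2, 7, 14, 17, 34, 119, 238]; summing: σ(238) = 432.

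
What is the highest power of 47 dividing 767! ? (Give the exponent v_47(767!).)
v_47(767!) = 16

Legendre's formula: v_p(n!) = Σ_{k ≥ 1} ⌊n / p^k⌋. For p = 47, n = 767, the terms are:
  ⌊767/47^1⌋ = ⌊767/47⌋ = 16
(the next term ⌊767/47^2⌋ = 0, terminating the sum). Summing: v_47(767!) = 16 = 16.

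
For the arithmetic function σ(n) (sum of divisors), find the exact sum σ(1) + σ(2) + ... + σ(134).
Σ_{n ≤ 134} σ(n) = 14795

Compute σ(n) for each 1 ≤ n ≤ 134: σ(1) = 1, σ(2) = 3, σ(3) = 4, σ(4) = 7, σ(5) = 6, σ(6) = 12, σ(7) = 8, σ(8) = 15, σ(9) = 13, σ(10) = 18, σ(11) = 12, σ(12) = 28, σ(13) = 14, σ(14) = 24, σ(15) = 24, σ(16) = 31, σ(17) = 18, σ(18) = 39, σ(19) = 20, σ(20) = 42, σ(21) = 32, σ(22) = 36, σ(23) = 24, σ(24) = 60, σ(25) = 31, σ(26) = 42, σ(27) = 40, σ(28) = 56, σ(29) = 30, σ(30) = 72, σ(31) = 32, σ(32) = 63, σ(33) = 48, σ(34) = 54, σ(35) = 48, σ(36) = 91, σ(37) = 38, σ(38) = 60, σ(39) = 56, σ(40) = 90, σ(41) = 42, σ(42) = 96, σ(43) = 44, σ(44) = 84, σ(45) = 78, σ(46) = 72, σ(47) = 48, σ(48) = 124, σ(49) = 57, σ(50) = 93, σ(51) = 72, σ(52) = 98, σ(53) = 54, σ(54) = 120, σ(55) = 72, σ(56) = 120, σ(57) = 80, σ(58) = 90, σ(59) = 60, σ(60) = 168, σ(61) = 62, σ(62) = 96, σ(63) = 104, σ(64) = 127, σ(65) = 84, σ(66) = 144, σ(67) = 68, σ(68) = 126, σ(69) = 96, σ(70) = 144, σ(71) = 72, σ(72) = 195, σ(73) = 74, σ(74) = 114, σ(75) = 124, σ(76) = 140, σ(77) = 96, σ(78) = 168, σ(79) = 80, σ(80) = 186, σ(81) = 121, σ(82) = 126, σ(83) = 84, σ(84) = 224, σ(85) = 108, σ(86) = 132, σ(87) = 120, σ(88) = 180, σ(89) = 90, σ(90) = 234, σ(91) = 112, σ(92) = 168, σ(93) = 128, σ(94) = 144, σ(95) = 120, σ(96) = 252, σ(97) = 98, σ(98) = 171, σ(99) = 156, σ(100) = 217, σ(101) = 102, σ(102) = 216, σ(103) = 104, σ(104) = 210, σ(105) = 192, σ(106) = 162, σ(107) = 108, σ(108) = 280, σ(109) = 110, σ(110) = 216, σ(111) = 152, σ(112) = 248, σ(113) = 114, σ(114) = 240, σ(115) = 144, σ(116) = 210, σ(117) = 182, σ(118) = 180, σ(119) = 144, σ(120) = 360, σ(121) = 133, σ(122) = 186, σ(123) = 168, σ(124) = 224, σ(125) = 156, σ(126) = 312, σ(127) = 128, σ(128) = 255, σ(129) = 176, σ(130) = 252, σ(131) = 132, σ(132) = 336, σ(133) = 160, σ(134) = 204. Summing all 134 values: 14795. (Average order: Σ_{n ≤ x} σ(n) ~ (π²/12) x². For x = 134, (π²/12)·134² ≈ 14768.22.)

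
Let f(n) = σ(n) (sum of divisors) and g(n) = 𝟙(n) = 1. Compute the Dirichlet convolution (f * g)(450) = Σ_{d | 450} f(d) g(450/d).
(σ * 𝟙)(450) = 2736

Divisors of 450: [1, 2, 3, 5, 6, 9, 10, 15, 18, 25, 30, 45, 50, 75, 90, 150, 225, 450]. For each d | 450:
  d = 1: σ(1) · 𝟙(450/1) = 1 · 1 = 1
  d = 2: σ(2) · 𝟙(450/2) = 3 · 1 = 3
  d = 3: σ(3) · 𝟙(450/3) = 4 · 1 = 4
  d = 5: σ(5) · 𝟙(450/5) = 6 · 1 = 6
  d = 6: σ(6) · 𝟙(450/6) = 12 · 1 = 12
  d = 9: σ(9) · 𝟙(450/9) = 13 · 1 = 13
  d = 10: σ(10) · 𝟙(450/10) = 18 · 1 = 18
  d = 15: σ(15) · 𝟙(450/15) = 24 · 1 = 24
  d = 18: σ(18) · 𝟙(450/18) = 39 · 1 = 39
  d = 25: σ(25) · 𝟙(450/25) = 31 · 1 = 31
  d = 30: σ(30) · 𝟙(450/30) = 72 · 1 = 72
  d = 45: σ(45) · 𝟙(450/45) = 78 · 1 = 78
  d = 50: σ(50) · 𝟙(450/50) = 93 · 1 = 93
  d = 75: σ(75) · 𝟙(450/75) = 124 · 1 = 124
  d = 90: σ(90) · 𝟙(450/90) = 234 · 1 = 234
  d = 150: σ(150) · 𝟙(450/150) = 372 · 1 = 372
  d = 225: σ(225) · 𝟙(450/225) = 403 · 1 = 403
  d = 450: σ(450) · 𝟙(450/450) = 1209 · 1 = 1209
Summing: (σ * 𝟙)(450) = 1 + 3 + 4 + 6 + 12 + 13 + 18 + 24 + 39 + 31 + 72 + 78 + 93 + 124 + 234 + 372 + 403 + 1209 = 2736.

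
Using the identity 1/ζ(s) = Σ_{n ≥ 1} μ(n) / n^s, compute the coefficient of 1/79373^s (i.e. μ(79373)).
μ(79373) = 1

Factor n = 79373 = 7 · 17 · 23 · 29. μ(n) = 0 if any exponent ≥ 2 (not squarefree); otherwise μ(n) = (−1)^{ω(n)} where ω(n) is the number of distinct prime factors. Applying: μ(79373) = 1.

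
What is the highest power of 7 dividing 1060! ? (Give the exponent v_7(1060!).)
v_7(1060!) = 175

Legendre's formula: v_p(n!) = Σ_{k ≥ 1} ⌊n / p^k⌋. For p = 7, n = 1060, the terms are:
  ⌊1060/7^1⌋ = ⌊1060/7⌋ = 151
  ⌊1060/7^2⌋ = ⌊1060/49⌋ = 21
  ⌊1060/7^3⌋ = ⌊1060/343⌋ = 3
(the next term ⌊1060/7^4⌋ = 0, terminating the sum). Summing: v_7(1060!) = 151 + 21 + 3 = 175.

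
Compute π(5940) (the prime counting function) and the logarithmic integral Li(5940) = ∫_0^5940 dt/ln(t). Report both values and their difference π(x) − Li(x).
π(5940) = 780;  Li(5940) ≈ 793.51;  π(x) − Li(x) ≈ -13.51.

Direct count of primes ≤ 5940 gives π(5940) = 780. Numerical evaluation of the logarithmic integral gives Li(5940) ≈ 793.51. The difference π(x) − Li(x) ≈ -13.51 is typically negative for small/moderate x (Li(x) overestimates), though Littlewood's theorem shows this sign changes infinitely often.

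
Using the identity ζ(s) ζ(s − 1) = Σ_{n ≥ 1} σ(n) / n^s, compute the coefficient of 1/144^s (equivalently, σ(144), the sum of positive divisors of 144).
σ(144) = 403

In the product (Σ m^0/m^s)(Σ k / k^s) = Σ (Σ_{d | n} d) / n^s, the coefficient of 1/n^s is σ(n) = Σ_{d | n} d. For n = 144, divisors are [1, 2, 3, 4, 6, 8, 9, 12, 16, 18, 24, 36, 48, 72, 144]; summing: σ(144) = 403.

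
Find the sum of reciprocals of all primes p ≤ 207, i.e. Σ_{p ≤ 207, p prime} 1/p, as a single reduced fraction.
Σ 1/p = 15202313841027497739047080375538859939135227730139536997746371469607707132833646367/7799922041683461553249199106329813876687996789903550945093032474868511536164700810

π(207) = 46, so the primes ≤ 207 are [2, 3, 5, 7, 11, 13, 17, 19, 23, 29, 31, 37, 41, 43, 47, 53, 59, 61, 67, 71, 73, 79, 83, 89, 97, 101, 103, 107, 109, 113, 127, 131, 137, 139, 149, 151, 157, 163, 167, 173, 179, 181, 191, 193, 197, 199]. Summing 1/p over these primes: 15202313841027497739047080375538859939135227730139536997746371469607707132833646367/7799922041683461553249199106329813876687996789903550945093032474868511536164700810 ≈ 1.9490. Mertens estimate ln ln(207) + 0.2615 ≈ 1.9354.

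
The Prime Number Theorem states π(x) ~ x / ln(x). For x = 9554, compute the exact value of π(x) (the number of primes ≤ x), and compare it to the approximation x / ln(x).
π(9554) = 1183;  x/ln(x) ≈ 1042.48;  relative error ≈ 11.88%.

Directly count primes up to 9554: π(9554) = 1183. The PNT approximation gives 9554/ln(9554) ≈ 9554/9.16472 ≈ 1042.48. Relative error (π(x) − x/ln(x)) / π(x) ≈ 11.88%; the approximation is known to undercount slightly (Li(x) is a better estimate).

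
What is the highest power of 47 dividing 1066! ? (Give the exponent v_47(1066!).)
v_47(1066!) = 22

Legendre's formula: v_p(n!) = Σ_{k ≥ 1} ⌊n / p^k⌋. For p = 47, n = 1066, the terms are:
  ⌊1066/47^1⌋ = ⌊1066/47⌋ = 22
(the next term ⌊1066/47^2⌋ = 0, terminating the sum). Summing: v_47(1066!) = 22 = 22.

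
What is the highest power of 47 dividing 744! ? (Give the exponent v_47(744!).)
v_47(744!) = 15

Legendre's formula: v_p(n!) = Σ_{k ≥ 1} ⌊n / p^k⌋. For p = 47, n = 744, the terms are:
  ⌊744/47^1⌋ = ⌊744/47⌋ = 15
(the next term ⌊744/47^2⌋ = 0, terminating the sum). Summing: v_47(744!) = 15 = 15.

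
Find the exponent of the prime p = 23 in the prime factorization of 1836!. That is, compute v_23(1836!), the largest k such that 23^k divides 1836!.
v_23(1836!) = 82

Legendre's formula: v_p(n!) = Σ_{k ≥ 1} ⌊n / p^k⌋. For p = 23, n = 1836, the terms are:
  ⌊1836/23^1⌋ = ⌊1836/23⌋ = 79
  ⌊1836/23^2⌋ = ⌊1836/529⌋ = 3
(the next term ⌊1836/23^3⌋ = 0, terminating the sum). Summing: v_23(1836!) = 79 + 3 = 82.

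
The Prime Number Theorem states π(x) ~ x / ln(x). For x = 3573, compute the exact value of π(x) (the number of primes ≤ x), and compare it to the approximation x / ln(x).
π(3573) = 500;  x/ln(x) ≈ 436.74;  relative error ≈ 12.65%.

Directly count primes up to 3573: π(3573) = 500. The PNT approximation gives 3573/ln(3573) ≈ 3573/8.18116 ≈ 436.74. Relative error (π(x) − x/ln(x)) / π(x) ≈ 12.65%; the approximation is known to undercount slightly (Li(x) is a better estimate).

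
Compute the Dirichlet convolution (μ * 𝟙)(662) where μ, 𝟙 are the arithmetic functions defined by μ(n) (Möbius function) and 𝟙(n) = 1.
(μ * 𝟙)(662) = 0

Divisors of 662: [1, 2, 331, 662]. For each d | 662:
  d = 1: μ(1) · 𝟙(662/1) = 1 · 1 = 1
  d = 2: μ(2) · 𝟙(662/2) = -1 · 1 = -1
  d = 331: μ(331) · 𝟙(662/331) = -1 · 1 = -1
  d = 662: μ(662) · 𝟙(662/662) = 1 · 1 = 1
Summing: (μ * 𝟙)(662) = 1 + -1 + -1 + 1 = 0.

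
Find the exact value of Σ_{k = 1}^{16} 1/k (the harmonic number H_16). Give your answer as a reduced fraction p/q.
H_16 = 2436559/720720

Direct summation: H_16 = 1 + 1/2 + ... + 1/16. The least common denominator is lcm(1, ..., 16) = 720720; over this denominator the numerator is 720720 + 360360 + 240240 + 180180 + 144144 + 120120 + 102960 + 90090 + 80080 + 72072 + 65520 + 60060 + 55440 + 51480 + 48048 + 45045 = 2436559, so H_16 = 2436559/720720 (already in lowest terms) ≈ 3.38073. (The PNT-adjacent estimate ln(16) + γ ≈ 3.34980 matches within O(1/n).)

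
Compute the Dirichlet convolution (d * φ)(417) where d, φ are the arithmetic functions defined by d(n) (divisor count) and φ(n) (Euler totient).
(d * φ)(417) = 560

Divisors of 417: [1, 3, 139, 417]. For each d | 417:
  d = 1: d(1) · φ(417/1) = 1 · 276 = 276
  d = 3: d(3) · φ(417/3) = 2 · 138 = 276
  d = 139: d(139) · φ(417/139) = 2 · 2 = 4
  d = 417: d(417) · φ(417/417) = 4 · 1 = 4
Summing: (d * φ)(417) = 276 + 276 + 4 + 4 = 560.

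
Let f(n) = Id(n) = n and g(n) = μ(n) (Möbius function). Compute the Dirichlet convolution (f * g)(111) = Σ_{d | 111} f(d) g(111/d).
(Id * μ)(111) = 72

Divisors of 111: [1, 3, 37, 111]. For each d | 111:
  d = 1: Id(1) · μ(111/1) = 1 · 1 = 1
  d = 3: Id(3) · μ(111/3) = 3 · -1 = -3
  d = 37: Id(37) · μ(111/37) = 37 · -1 = -37
  d = 111: Id(111) · μ(111/111) = 111 · 1 = 111
Summing: (Id * μ)(111) = 1 + -3 + -37 + 111 = 72.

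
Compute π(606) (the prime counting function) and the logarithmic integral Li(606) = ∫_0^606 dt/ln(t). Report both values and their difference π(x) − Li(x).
π(606) = 110;  Li(606) ≈ 118.58;  π(x) − Li(x) ≈ -8.58.

Direct count of primes ≤ 606 gives π(606) = 110. Numerical evaluation of the logarithmic integral gives Li(606) ≈ 118.58. The difference π(x) − Li(x) ≈ -8.58 is typically negative for small/moderate x (Li(x) overestimates), though Littlewood's theorem shows this sign changes infinitely often.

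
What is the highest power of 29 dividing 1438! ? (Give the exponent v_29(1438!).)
v_29(1438!) = 50

Legendre's formula: v_p(n!) = Σ_{k ≥ 1} ⌊n / p^k⌋. For p = 29, n = 1438, the terms are:
  ⌊1438/29^1⌋ = ⌊1438/29⌋ = 49
  ⌊1438/29^2⌋ = ⌊1438/841⌋ = 1
(the next term ⌊1438/29^3⌋ = 0, terminating the sum). Summing: v_29(1438!) = 49 + 1 = 50.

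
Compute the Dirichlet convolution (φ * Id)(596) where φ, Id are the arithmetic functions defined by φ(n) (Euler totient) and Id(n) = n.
(φ * Id)(596) = 2376

Divisors of 596: [1, 2, 4, 149, 298, 596]. For each d | 596:
  d = 1: φ(1) · Id(596/1) = 1 · 596 = 596
  d = 2: φ(2) · Id(596/2) = 1 · 298 = 298
  d = 4: φ(4) · Id(596/4) = 2 · 149 = 298
  d = 149: φ(149) · Id(596/149) = 148 · 4 = 592
  d = 298: φ(298) · Id(596/298) = 148 · 2 = 296
  d = 596: φ(596) · Id(596/596) = 296 · 1 = 296
Summing: (φ * Id)(596) = 596 + 298 + 298 + 592 + 296 + 296 = 2376.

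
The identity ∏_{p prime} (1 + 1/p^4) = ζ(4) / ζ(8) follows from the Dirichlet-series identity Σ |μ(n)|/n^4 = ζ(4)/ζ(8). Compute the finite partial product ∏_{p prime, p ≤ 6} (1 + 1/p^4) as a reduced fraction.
∏ = 218161/202500

The primes p ≤ 6 are [2, 3, 5]. For each, (1 + 1/p^4) = (p^4 + 1)/p^4. Multiplying these fractions over p ∈ [2, 3, 5] gives 218161/202500. (In the limit P → ∞ this tends to ζ(4)/ζ(8).)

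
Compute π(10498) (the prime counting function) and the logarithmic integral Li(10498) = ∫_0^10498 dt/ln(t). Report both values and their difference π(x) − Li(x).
π(10498) = 1283;  Li(10498) ≈ 1300.06;  π(x) − Li(x) ≈ -17.06.

Direct count of primes ≤ 10498 gives π(10498) = 1283. Numerical evaluation of the logarithmic integral gives Li(10498) ≈ 1300.06. The difference π(x) − Li(x) ≈ -17.06 is typically negative for small/moderate x (Li(x) overestimates), though Littlewood's theorem shows this sign changes infinitely often.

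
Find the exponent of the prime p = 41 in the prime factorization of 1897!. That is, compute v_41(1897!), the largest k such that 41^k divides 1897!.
v_41(1897!) = 47

Legendre's formula: v_p(n!) = Σ_{k ≥ 1} ⌊n / p^k⌋. For p = 41, n = 1897, the terms are:
  ⌊1897/41^1⌋ = ⌊1897/41⌋ = 46
  ⌊1897/41^2⌋ = ⌊1897/1681⌋ = 1
(the next term ⌊1897/41^3⌋ = 0, terminating the sum). Summing: v_41(1897!) = 46 + 1 = 47.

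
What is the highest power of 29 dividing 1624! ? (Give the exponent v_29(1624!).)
v_29(1624!) = 57

Legendre's formula: v_p(n!) = Σ_{k ≥ 1} ⌊n / p^k⌋. For p = 29, n = 1624, the terms are:
  ⌊1624/29^1⌋ = ⌊1624/29⌋ = 56
  ⌊1624/29^2⌋ = ⌊1624/841⌋ = 1
(the next term ⌊1624/29^3⌋ = 0, terminating the sum). Summing: v_29(1624!) = 56 + 1 = 57.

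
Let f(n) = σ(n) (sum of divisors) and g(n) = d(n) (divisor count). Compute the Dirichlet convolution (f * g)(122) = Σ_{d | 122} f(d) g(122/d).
(σ * d)(122) = 320

Divisors of 122: [1, 2, 61, 122]. For each d | 122:
  d = 1: σ(1) · d(122/1) = 1 · 4 = 4
  d = 2: σ(2) · d(122/2) = 3 · 2 = 6
  d = 61: σ(61) · d(122/61) = 62 · 2 = 124
  d = 122: σ(122) · d(122/122) = 186 · 1 = 186
Summing: (σ * d)(122) = 4 + 6 + 124 + 186 = 320.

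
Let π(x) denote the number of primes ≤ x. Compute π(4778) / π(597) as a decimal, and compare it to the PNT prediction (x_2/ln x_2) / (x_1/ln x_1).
π(4778)/π(597) = 641/108 ≈ 5.9352;  PNT prediction ≈ 6.0385.

π(597) = 108 and π(4778) = 641, so π(4778)/π(597) ≈ 5.9352. The PNT-predicted ratio is (4778/ln(4778)) / (597/ln(597)) ≈ 6.0385. The two agree to within a few percent, as expected.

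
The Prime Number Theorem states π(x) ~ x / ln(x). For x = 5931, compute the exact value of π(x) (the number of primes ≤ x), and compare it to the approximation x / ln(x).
π(5931) = 779;  x/ln(x) ≈ 682.67;  relative error ≈ 12.37%.

Directly count primes up to 5931: π(5931) = 779. The PNT approximation gives 5931/ln(5931) ≈ 5931/8.68795 ≈ 682.67. Relative error (π(x) − x/ln(x)) / π(x) ≈ 12.37%; the approximation is known to undercount slightly (Li(x) is a better estimate).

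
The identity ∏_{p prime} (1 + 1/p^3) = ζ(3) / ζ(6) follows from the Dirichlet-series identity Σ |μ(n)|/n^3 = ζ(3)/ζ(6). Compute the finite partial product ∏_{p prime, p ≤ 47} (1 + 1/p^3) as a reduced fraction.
∏ = 8015182591485824614015950466842624/6783810016842653083409665472454505

The primes p ≤ 47 are [2, 3, 5, 7, 11, 13, 17, 19, 23, 29, 31, 37, 41, 43, 47]. For each, (1 + 1/p^3) = (p^3 + 1)/p^3. Multiplying these fractions over p ∈ [2, 3, 5, 7, 11, 13, 17, 19, 23, 29, 31, 37, 41, 43, 47] gives 8015182591485824614015950466842624/6783810016842653083409665472454505. (In the limit P → ∞ this tends to ζ(3)/ζ(6).)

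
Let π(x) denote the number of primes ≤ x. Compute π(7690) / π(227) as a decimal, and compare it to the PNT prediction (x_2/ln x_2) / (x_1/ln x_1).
π(7690)/π(227) = 975/49 ≈ 19.8980;  PNT prediction ≈ 20.5393.

π(227) = 49 and π(7690) = 975, so π(7690)/π(227) ≈ 19.8980. The PNT-predicted ratio is (7690/ln(7690)) / (227/ln(227)) ≈ 20.5393. The two agree to within a few percent, as expected.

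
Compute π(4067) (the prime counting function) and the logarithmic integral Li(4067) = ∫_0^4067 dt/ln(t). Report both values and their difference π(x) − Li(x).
π(4067) = 560;  Li(4067) ≈ 573.43;  π(x) − Li(x) ≈ -13.43.

Direct count of primes ≤ 4067 gives π(4067) = 560. Numerical evaluation of the logarithmic integral gives Li(4067) ≈ 573.43. The difference π(x) − Li(x) ≈ -13.43 is typically negative for small/moderate x (Li(x) overestimates), though Littlewood's theorem shows this sign changes infinitely often.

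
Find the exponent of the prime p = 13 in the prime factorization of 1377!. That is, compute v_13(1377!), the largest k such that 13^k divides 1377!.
v_13(1377!) = 113

Legendre's formula: v_p(n!) = Σ_{k ≥ 1} ⌊n / p^k⌋. For p = 13, n = 1377, the terms are:
  ⌊1377/13^1⌋ = ⌊1377/13⌋ = 105
  ⌊1377/13^2⌋ = ⌊1377/169⌋ = 8
(the next term ⌊1377/13^3⌋ = 0, terminating the sum). Summing: v_13(1377!) = 105 + 8 = 113.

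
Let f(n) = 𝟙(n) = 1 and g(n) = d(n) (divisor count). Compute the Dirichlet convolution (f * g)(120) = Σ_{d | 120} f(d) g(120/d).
(𝟙 * d)(120) = 90

Divisors of 120: [1, 2, 3, 4, 5, 6, 8, 10, 12, 15, 20, 24, 30, 40, 60, 120]. For each d | 120:
  d = 1: 𝟙(1) · d(120/1) = 1 · 16 = 16
  d = 2: 𝟙(2) · d(120/2) = 1 · 12 = 12
  d = 3: 𝟙(3) · d(120/3) = 1 · 8 = 8
  d = 4: 𝟙(4) · d(120/4) = 1 · 8 = 8
  d = 5: 𝟙(5) · d(120/5) = 1 · 8 = 8
  d = 6: 𝟙(6) · d(120/6) = 1 · 6 = 6
  d = 8: 𝟙(8) · d(120/8) = 1 · 4 = 4
  d = 10: 𝟙(10) · d(120/10) = 1 · 6 = 6
  d = 12: 𝟙(12) · d(120/12) = 1 · 4 = 4
  d = 15: 𝟙(15) · d(120/15) = 1 · 4 = 4
  d = 20: 𝟙(20) · d(120/20) = 1 · 4 = 4
  d = 24: 𝟙(24) · d(120/24) = 1 · 2 = 2
  d = 30: 𝟙(30) · d(120/30) = 1 · 3 = 3
  d = 40: 𝟙(40) · d(120/40) = 1 · 2 = 2
  d = 60: 𝟙(60) · d(120/60) = 1 · 2 = 2
  d = 120: 𝟙(120) · d(120/120) = 1 · 1 = 1
Summing: (𝟙 * d)(120) = 16 + 12 + 8 + 8 + 8 + 6 + 4 + 6 + 4 + 4 + 4 + 2 + 3 + 2 + 2 + 1 = 90.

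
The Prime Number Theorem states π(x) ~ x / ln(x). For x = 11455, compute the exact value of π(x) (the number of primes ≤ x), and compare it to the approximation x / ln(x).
π(11455) = 1381;  x/ln(x) ≈ 1225.63;  relative error ≈ 11.25%.

Directly count primes up to 11455: π(11455) = 1381. The PNT approximation gives 11455/ln(11455) ≈ 11455/9.34618 ≈ 1225.63. Relative error (π(x) − x/ln(x)) / π(x) ≈ 11.25%; the approximation is known to undercount slightly (Li(x) is a better estimate).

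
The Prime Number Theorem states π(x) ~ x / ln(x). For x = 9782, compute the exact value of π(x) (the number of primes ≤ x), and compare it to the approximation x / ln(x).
π(9782) = 1206;  x/ln(x) ≈ 1064.61;  relative error ≈ 11.72%.

Directly count primes up to 9782: π(9782) = 1206. The PNT approximation gives 9782/ln(9782) ≈ 9782/9.18830 ≈ 1064.61. Relative error (π(x) − x/ln(x)) / π(x) ≈ 11.72%; the approximation is known to undercount slightly (Li(x) is a better estimate).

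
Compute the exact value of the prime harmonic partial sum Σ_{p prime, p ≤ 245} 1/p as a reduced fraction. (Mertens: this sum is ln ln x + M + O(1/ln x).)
Σ 1/p = 506873196134241441348690763593294873492730445394823722837469097176314709804649267964680634478659521/256041159035492609053110100510385311995538591998443060216114576417920917800321526504084465112487730

π(245) = 53, so the primes ≤ 245 are [2, 3, 5, 7, 11, 13, 17, 19, 23, 29, 31, 37, 41, 43, 47, 53, 59, 61, 67, 71, 73, 79, 83, 89, 97, 101, 103, 107, 109, 113, 127, 131, 137, 139, 149, 151, 157, 163, 167, 173, 179, 181, 191, 193, 197, 199, 211, 223, 227, 229, 233, 239, 241]. Summing 1/p over these primes: 506873196134241441348690763593294873492730445394823722837469097176314709804649267964680634478659521/256041159035492609053110100510385311995538591998443060216114576417920917800321526504084465112487730 ≈ 1.9797. Mertens estimate ln ln(245) + 0.2615 ≈ 1.9665.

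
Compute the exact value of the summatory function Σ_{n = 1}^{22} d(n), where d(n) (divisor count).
Σ_{n ≤ 22} d(n) = 74

Compute d(n) for each 1 ≤ n ≤ 22: d(1) = 1, d(2) = 2, d(3) = 2, d(4) = 3, d(5) = 2, d(6) = 4, d(7) = 2, d(8) = 4, d(9) = 3, d(10) = 4, d(11) = 2, d(12) = 6, d(13) = 2, d(14) = 4, d(15) = 4, d(16) = 5, d(17) = 2, d(18) = 6, d(19) = 2, d(20) = 6, d(21) = 4, d(22) = 4. Summing all 22 values: 74. (Dirichlet's divisor formula: Σ_{n ≤ x} d(n) = x ln(x) + (2γ − 1) x + O(√x). For x = 22, the asymptotic estimate is ≈ 71.40.)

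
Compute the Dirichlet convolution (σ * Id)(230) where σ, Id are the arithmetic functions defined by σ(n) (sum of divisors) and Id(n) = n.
(σ * Id)(230) = 2585

Divisors of 230: [1, 2, 5, 10, 23, 46, 115, 230]. For each d | 230:
  d = 1: σ(1) · Id(230/1) = 1 · 230 = 230
  d = 2: σ(2) · Id(230/2) = 3 · 115 = 345
  d = 5: σ(5) · Id(230/5) = 6 · 46 = 276
  d = 10: σ(10) · Id(230/10) = 18 · 23 = 414
  d = 23: σ(23) · Id(230/23) = 24 · 10 = 240
  d = 46: σ(46) · Id(230/46) = 72 · 5 = 360
  d = 115: σ(115) · Id(230/115) = 144 · 2 = 288
  d = 230: σ(230) · Id(230/230) = 432 · 1 = 432
Summing: (σ * Id)(230) = 230 + 345 + 276 + 414 + 240 + 360 + 288 + 432 = 2585.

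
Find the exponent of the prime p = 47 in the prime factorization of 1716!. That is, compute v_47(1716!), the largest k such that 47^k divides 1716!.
v_47(1716!) = 36

Legendre's formula: v_p(n!) = Σ_{k ≥ 1} ⌊n / p^k⌋. For p = 47, n = 1716, the terms are:
  ⌊1716/47^1⌋ = ⌊1716/47⌋ = 36
(the next term ⌊1716/47^2⌋ = 0, terminating the sum). Summing: v_47(1716!) = 36 = 36.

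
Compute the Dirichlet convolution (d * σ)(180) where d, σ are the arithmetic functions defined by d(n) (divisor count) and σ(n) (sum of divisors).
(d * σ)(180) = 3072

Divisors of 180: [1, 2, 3, 4, 5, 6, 9, 10, 12, 15, 18, 20, 30, 36, 45, 60, 90, 180]. For each d | 180:
  d = 1: d(1) · σ(180/1) = 1 · 546 = 546
  d = 2: d(2) · σ(180/2) = 2 · 234 = 468
  d = 3: d(3) · σ(180/3) = 2 · 168 = 336
  d = 4: d(4) · σ(180/4) = 3 · 78 = 234
  d = 5: d(5) · σ(180/5) = 2 · 91 = 182
  d = 6: d(6) · σ(180/6) = 4 · 72 = 288
  d = 9: d(9) · σ(180/9) = 3 · 42 = 126
  d = 10: d(10) · σ(180/10) = 4 · 39 = 156
  d = 12: d(12) · σ(180/12) = 6 · 24 = 144
  d = 15: d(15) · σ(180/15) = 4 · 28 = 112
  d = 18: d(18) · σ(180/18) = 6 · 18 = 108
  d = 20: d(20) · σ(180/20) = 6 · 13 = 78
  d = 30: d(30) · σ(180/30) = 8 · 12 = 96
  d = 36: d(36) · σ(180/36) = 9 · 6 = 54
  d = 45: d(45) · σ(180/45) = 6 · 7 = 42
  d = 60: d(60) · σ(180/60) = 12 · 4 = 48
  d = 90: d(90) · σ(180/90) = 12 · 3 = 36
  d = 180: d(180) · σ(180/180) = 18 · 1 = 18
Summing: (d * σ)(180) = 546 + 468 + 336 + 234 + 182 + 288 + 126 + 156 + 144 + 112 + 108 + 78 + 96 + 54 + 42 + 48 + 36 + 18 = 3072.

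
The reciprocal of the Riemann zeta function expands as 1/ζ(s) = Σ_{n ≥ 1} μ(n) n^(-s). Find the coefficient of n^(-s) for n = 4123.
μ(4123) = -1

Factor n = 4123 = 7 · 19 · 31. μ(n) = 0 if any exponent ≥ 2 (not squarefree); otherwise μ(n) = (−1)^{ω(n)} where ω(n) is the number of distinct prime factors. Applying: μ(4123) = -1.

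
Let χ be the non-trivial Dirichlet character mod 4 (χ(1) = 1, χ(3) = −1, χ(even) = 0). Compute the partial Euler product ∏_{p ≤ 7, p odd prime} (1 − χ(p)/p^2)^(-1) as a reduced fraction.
∏ = 147/160

The odd primes p ≤ 7 are [3, 5, 7]. For each, χ(p) = 1 if p ≡ 1 mod 4, χ(p) = −1 if p ≡ 3 mod 4. Taking (1 − χ(p)/p^2)^(-1) = p^2/(p^2 − χ(p)): (1 − (-1)/3^2)^(-1) · (1 − (1)/5^2)^(-1) · (1 − (-1)/7^2)^(-1) = 147/160.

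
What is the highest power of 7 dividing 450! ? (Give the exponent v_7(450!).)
v_7(450!) = 74

Legendre's formula: v_p(n!) = Σ_{k ≥ 1} ⌊n / p^k⌋. For p = 7, n = 450, the terms are:
  ⌊450/7^1⌋ = ⌊450/7⌋ = 64
  ⌊450/7^2⌋ = ⌊450/49⌋ = 9
  ⌊450/7^3⌋ = ⌊450/343⌋ = 1
(the next term ⌊450/7^4⌋ = 0, terminating the sum). Summing: v_7(450!) = 64 + 9 + 1 = 74.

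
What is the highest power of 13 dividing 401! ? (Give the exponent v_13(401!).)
v_13(401!) = 32

Legendre's formula: v_p(n!) = Σ_{k ≥ 1} ⌊n / p^k⌋. For p = 13, n = 401, the terms are:
  ⌊401/13^1⌋ = ⌊401/13⌋ = 30
  ⌊401/13^2⌋ = ⌊401/169⌋ = 2
(the next term ⌊401/13^3⌋ = 0, terminating the sum). Summing: v_13(401!) = 30 + 2 = 32.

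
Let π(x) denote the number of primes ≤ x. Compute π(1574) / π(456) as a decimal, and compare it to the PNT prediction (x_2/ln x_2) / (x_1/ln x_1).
π(1574)/π(456) = 248/87 ≈ 2.8506;  PNT prediction ≈ 2.8708.

π(456) = 87 and π(1574) = 248, so π(1574)/π(456) ≈ 2.8506. The PNT-predicted ratio is (1574/ln(1574)) / (456/ln(456)) ≈ 2.8708. The two agree to within a few percent, as expected.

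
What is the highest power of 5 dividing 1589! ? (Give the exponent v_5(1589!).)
v_5(1589!) = 394

Legendre's formula: v_p(n!) = Σ_{k ≥ 1} ⌊n / p^k⌋. For p = 5, n = 1589, the terms are:
  ⌊1589/5^1⌋ = ⌊1589/5⌋ = 317
  ⌊1589/5^2⌋ = ⌊1589/25⌋ = 63
  ⌊1589/5^3⌋ = ⌊1589/125⌋ = 12
  ⌊1589/5^4⌋ = ⌊1589/625⌋ = 2
(the next term ⌊1589/5^5⌋ = 0, terminating the sum). Summing: v_5(1589!) = 317 + 63 + 12 + 2 = 394.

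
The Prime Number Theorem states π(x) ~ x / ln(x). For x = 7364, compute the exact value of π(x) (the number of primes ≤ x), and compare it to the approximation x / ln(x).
π(7364) = 937;  x/ln(x) ≈ 827.01;  relative error ≈ 11.74%.

Directly count primes up to 7364: π(7364) = 937. The PNT approximation gives 7364/ln(7364) ≈ 7364/8.90436 ≈ 827.01. Relative error (π(x) − x/ln(x)) / π(x) ≈ 11.74%; the approximation is known to undercount slightly (Li(x) is a better estimate).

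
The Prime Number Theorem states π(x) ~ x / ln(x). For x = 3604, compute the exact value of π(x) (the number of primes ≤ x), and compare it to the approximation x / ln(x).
π(3604) = 503;  x/ln(x) ≈ 440.06;  relative error ≈ 12.51%.

Directly count primes up to 3604: π(3604) = 503. The PNT approximation gives 3604/ln(3604) ≈ 3604/8.18980 ≈ 440.06. Relative error (π(x) − x/ln(x)) / π(x) ≈ 12.51%; the approximation is known to undercount slightly (Li(x) is a better estimate).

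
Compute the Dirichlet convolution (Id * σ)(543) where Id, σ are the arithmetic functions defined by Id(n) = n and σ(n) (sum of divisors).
(Id * σ)(543) = 2541

Divisors of 543: [1, 3, 181, 543]. For each d | 543:
  d = 1: Id(1) · σ(543/1) = 1 · 728 = 728
  d = 3: Id(3) · σ(543/3) = 3 · 182 = 546
  d = 181: Id(181) · σ(543/181) = 181 · 4 = 724
  d = 543: Id(543) · σ(543/543) = 543 · 1 = 543
Summing: (Id * σ)(543) = 728 + 546 + 724 + 543 = 2541.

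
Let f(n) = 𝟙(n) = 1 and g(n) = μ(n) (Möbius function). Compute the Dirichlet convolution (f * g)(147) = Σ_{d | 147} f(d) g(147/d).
(𝟙 * μ)(147) = 0

Divisors of 147: [1, 3, 7, 21, 49, 147]. For each d | 147:
  d = 1: 𝟙(1) · μ(147/1) = 1 · 0 = 0
  d = 3: 𝟙(3) · μ(147/3) = 1 · 0 = 0
  d = 7: 𝟙(7) · μ(147/7) = 1 · 1 = 1
  d = 21: 𝟙(21) · μ(147/21) = 1 · -1 = -1
  d = 49: 𝟙(49) · μ(147/49) = 1 · -1 = -1
  d = 147: 𝟙(147) · μ(147/147) = 1 · 1 = 1
Summing: (𝟙 * μ)(147) = 0 + 0 + 1 + -1 + -1 + 1 = 0.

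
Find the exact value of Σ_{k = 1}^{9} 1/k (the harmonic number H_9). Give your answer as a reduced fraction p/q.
H_9 = 7129/2520

Direct summation: H_9 = 1 + 1/2 + ... + 1/9. The least common denominator is lcm(1, ..., 9) = 2520; over this denominator the numerator is 2520 + 1260 + 840 + 630 + 504 + 420 + 360 + 315 + 280 = 7129, so H_9 = 7129/2520 (already in lowest terms) ≈ 2.82897. (The PNT-adjacent estimate ln(9) + γ ≈ 2.77444 matches within O(1/n).)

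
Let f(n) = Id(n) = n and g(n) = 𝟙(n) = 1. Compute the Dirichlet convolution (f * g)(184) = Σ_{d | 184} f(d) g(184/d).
(Id * 𝟙)(184) = 360

Divisors of 184: [1, 2, 4, 8, 23, 46, 92, 184]. For each d | 184:
  d = 1: Id(1) · 𝟙(184/1) = 1 · 1 = 1
  d = 2: Id(2) · 𝟙(184/2) = 2 · 1 = 2
  d = 4: Id(4) · 𝟙(184/4) = 4 · 1 = 4
  d = 8: Id(8) · 𝟙(184/8) = 8 · 1 = 8
  d = 23: Id(23) · 𝟙(184/23) = 23 · 1 = 23
  d = 46: Id(46) · 𝟙(184/46) = 46 · 1 = 46
  d = 92: Id(92) · 𝟙(184/92) = 92 · 1 = 92
  d = 184: Id(184) · 𝟙(184/184) = 184 · 1 = 184
Summing: (Id * 𝟙)(184) = 1 + 2 + 4 + 8 + 23 + 46 + 92 + 184 = 360.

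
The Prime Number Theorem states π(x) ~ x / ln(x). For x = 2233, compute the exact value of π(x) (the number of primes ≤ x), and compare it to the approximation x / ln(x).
π(2233) = 331;  x/ln(x) ≈ 289.58;  relative error ≈ 12.51%.

Directly count primes up to 2233: π(2233) = 331. The PNT approximation gives 2233/ln(2233) ≈ 2233/7.71110 ≈ 289.58. Relative error (π(x) − x/ln(x)) / π(x) ≈ 12.51%; the approximation is known to undercount slightly (Li(x) is a better estimate).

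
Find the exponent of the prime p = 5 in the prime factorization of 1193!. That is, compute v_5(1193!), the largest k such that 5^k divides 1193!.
v_5(1193!) = 295

Legendre's formula: v_p(n!) = Σ_{k ≥ 1} ⌊n / p^k⌋. For p = 5, n = 1193, the terms are:
  ⌊1193/5^1⌋ = ⌊1193/5⌋ = 238
  ⌊1193/5^2⌋ = ⌊1193/25⌋ = 47
  ⌊1193/5^3⌋ = ⌊1193/125⌋ = 9
  ⌊1193/5^4⌋ = ⌊1193/625⌋ = 1
(the next term ⌊1193/5^5⌋ = 0, terminating the sum). Summing: v_5(1193!) = 238 + 47 + 9 + 1 = 295.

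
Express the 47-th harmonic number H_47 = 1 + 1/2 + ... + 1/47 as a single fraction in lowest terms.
H_47 = 280682601097106968469/63245806209101973600

Direct summation: H_47 = 1 + 1/2 + ... + 1/47. The least common denominator is lcm(1, ..., 47) = 442720643463713815200; over this denominator the numerator is 442720643463713815200 + 221360321731856907600 + 147573547821237938400 + 110680160865928453800 + 88544128692742763040 + 73786773910618969200 + 63245806209101973600 + 55340080432964226900 + 49191182607079312800 + 44272064346371381520 + 40247331223973983200 + 36893386955309484600 + 34055434112593370400 + 31622903104550986800 + 29514709564247587680 + 27670040216482113450 + 26042390791983165600 + 24595591303539656400 + 23301086498090200800 + 22136032173185690760 + 21081935403033991200 + 20123665611986991600 + 19248723628857122400 + 18446693477654742300 + 17708825738548552608 + 17027717056296685200 + 16397060869026437600 + 15811451552275493400 + 15266229084955648800 + 14757354782123793840 + 14281311079474639200 + 13835020108241056725 + 13415777074657994400 + 13021195395991582800 + 12649161241820394720 + 12297795651769828200 + 11965422796316589600 + 11650543249045100400 + 11351811370864456800 + 11068016086592845380 + 10798064474724727200 + 10540967701516995600 + 10295828917760786400 + 10061832805993495800 + 9838236521415862560 + 9624361814428561200 + 9419588158802421600 = 1964778207679748779283, so H_47 = 1964778207679748779283/442720643463713815200; reducing by gcd(1964778207679748779283, 442720643463713815200) = 7 gives 280682601097106968469/63245806209101973600 ≈ 4.43796. (The PNT-adjacent estimate ln(47) + γ ≈ 4.42736 matches within O(1/n).)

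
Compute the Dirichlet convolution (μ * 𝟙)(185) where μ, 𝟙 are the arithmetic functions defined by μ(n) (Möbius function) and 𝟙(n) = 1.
(μ * 𝟙)(185) = 0

Divisors of 185: [1, 5, 37, 185]. For each d | 185:
  d = 1: μ(1) · 𝟙(185/1) = 1 · 1 = 1
  d = 5: μ(5) · 𝟙(185/5) = -1 · 1 = -1
  d = 37: μ(37) · 𝟙(185/37) = -1 · 1 = -1
  d = 185: μ(185) · 𝟙(185/185) = 1 · 1 = 1
Summing: (μ * 𝟙)(185) = 1 + -1 + -1 + 1 = 0.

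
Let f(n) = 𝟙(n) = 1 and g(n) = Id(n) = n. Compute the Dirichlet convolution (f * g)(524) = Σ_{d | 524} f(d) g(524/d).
(𝟙 * Id)(524) = 924

Divisors of 524: [1, 2, 4, 131, 262, 524]. For each d | 524:
  d = 1: 𝟙(1) · Id(524/1) = 1 · 524 = 524
  d = 2: 𝟙(2) · Id(524/2) = 1 · 262 = 262
  d = 4: 𝟙(4) · Id(524/4) = 1 · 131 = 131
  d = 131: 𝟙(131) · Id(524/131) = 1 · 4 = 4
  d = 262: 𝟙(262) · Id(524/262) = 1 · 2 = 2
  d = 524: 𝟙(524) · Id(524/524) = 1 · 1 = 1
Summing: (𝟙 * Id)(524) = 524 + 262 + 131 + 4 + 2 + 1 = 924.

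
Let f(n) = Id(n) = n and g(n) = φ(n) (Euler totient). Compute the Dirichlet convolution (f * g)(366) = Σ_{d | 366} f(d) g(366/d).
(Id * φ)(366) = 1815

Divisors of 366: [1, 2, 3, 6, 61, 122, 183, 366]. For each d | 366:
  d = 1: Id(1) · φ(366/1) = 1 · 120 = 120
  d = 2: Id(2) · φ(366/2) = 2 · 120 = 240
  d = 3: Id(3) · φ(366/3) = 3 · 60 = 180
  d = 6: Id(6) · φ(366/6) = 6 · 60 = 360
  d = 61: Id(61) · φ(366/61) = 61 · 2 = 122
  d = 122: Id(122) · φ(366/122) = 122 · 2 = 244
  d = 183: Id(183) · φ(366/183) = 183 · 1 = 183
  d = 366: Id(366) · φ(366/366) = 366 · 1 = 366
Summing: (Id * φ)(366) = 120 + 240 + 180 + 360 + 122 + 244 + 183 + 366 = 1815.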